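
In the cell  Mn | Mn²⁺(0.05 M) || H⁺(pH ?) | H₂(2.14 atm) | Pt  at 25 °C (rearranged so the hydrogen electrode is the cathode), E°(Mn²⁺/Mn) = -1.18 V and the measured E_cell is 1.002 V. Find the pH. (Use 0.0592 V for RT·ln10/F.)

E°_cell = 1.18 V and n = 2.
log Q = n(E° − E)/0.0592 = 2×(1.18 − 1.002)/0.0592 = 6.014.
With Q = [Mn²⁺]·P(H₂) / [H⁺]^2, solving for [H⁺] gives log[H⁺] = -3.492, so pH = 3.49.

pH = 3.49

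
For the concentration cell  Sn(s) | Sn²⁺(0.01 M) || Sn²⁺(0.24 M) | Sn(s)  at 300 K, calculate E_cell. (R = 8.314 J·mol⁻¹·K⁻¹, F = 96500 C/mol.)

0.041 V

Both half-cells are Sn²⁺/Sn, so E°_cell = 0. The concentrated side is the cathode; the cell reaction moves Sn²⁺ from high to low concentration with n = 2.
Q = [Sn²⁺]_dilute/[Sn²⁺]_conc = 0.01/0.24 = 0.0417.
E = 0 − (RT/nF) ln Q = −((8.314×300)/(2×96500))(-3.178) = 0.0411 V.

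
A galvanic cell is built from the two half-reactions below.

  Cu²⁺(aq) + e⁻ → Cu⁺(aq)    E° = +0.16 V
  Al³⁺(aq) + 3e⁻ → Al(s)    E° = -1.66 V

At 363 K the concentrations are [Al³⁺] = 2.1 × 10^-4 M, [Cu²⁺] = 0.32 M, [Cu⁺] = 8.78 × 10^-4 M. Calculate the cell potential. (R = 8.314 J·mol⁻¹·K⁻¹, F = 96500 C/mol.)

The Cu²⁺/Cu⁺ couple has the higher reduction potential and acts as the cathode, so E°_cell = +0.16 − (-1.66) = 1.82 V.
Balancing electrons gives n = 3; the reaction quotient is Q = [Al³⁺]·[Cu⁺]^3/[Cu²⁺]^3 = 4.34 × 10^-12.
E = E° − (RT/nF) ln Q = 1.82 − (8.314×363)/(3×96500) × (-26.164) = 1.820 + 0.273 = 2.093 V.

2.09 V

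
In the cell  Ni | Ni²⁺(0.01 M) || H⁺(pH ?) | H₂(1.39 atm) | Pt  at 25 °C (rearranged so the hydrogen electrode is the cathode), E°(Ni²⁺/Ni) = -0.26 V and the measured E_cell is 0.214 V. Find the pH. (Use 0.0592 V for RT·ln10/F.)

E°_cell = 0.26 V and n = 2.
log Q = n(E° − E)/0.0592 = 2×(0.26 − 0.214)/0.0592 = 1.554.
With Q = [Ni²⁺]·P(H₂) / [H⁺]^2, solving for [H⁺] gives log[H⁺] = -1.706, so pH = 1.71.

pH = 1.71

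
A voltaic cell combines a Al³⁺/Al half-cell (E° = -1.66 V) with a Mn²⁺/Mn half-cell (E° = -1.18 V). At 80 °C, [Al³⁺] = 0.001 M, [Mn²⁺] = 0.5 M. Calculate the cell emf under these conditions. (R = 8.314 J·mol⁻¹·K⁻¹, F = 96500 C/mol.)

The Mn²⁺/Mn couple has the higher reduction potential and acts as the cathode, so E°_cell = -1.18 − (-1.66) = 0.48 V.
Balancing electrons gives n = 6; the reaction quotient is Q = [Al³⁺]^2/[Mn²⁺]^3 = 8 × 10^-6.
E = E° − (RT/nF) ln Q = 0.48 − (8.314×353)/(6×96500) × (-11.736) = 0.480 + 0.059 = 0.539 V.

0.539 V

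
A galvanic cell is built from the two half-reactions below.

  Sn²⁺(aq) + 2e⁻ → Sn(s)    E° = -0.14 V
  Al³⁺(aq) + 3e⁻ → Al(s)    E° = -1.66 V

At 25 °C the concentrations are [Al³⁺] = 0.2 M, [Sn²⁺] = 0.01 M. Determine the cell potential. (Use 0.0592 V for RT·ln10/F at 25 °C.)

The Sn²⁺/Sn couple has the higher reduction potential and acts as the cathode, so E°_cell = -0.14 − (-1.66) = 1.52 V.
Balancing electrons gives n = 6; the reaction quotient is Q = [Al³⁺]^2/[Sn²⁺]^3 = 4 × 10^4.
At 25 °C, E = E° − (0.0592/n) log Q = 1.52 − (0.0592/6)(4.602) = 1.520 − 0.045 = 1.475 V.

1.47 V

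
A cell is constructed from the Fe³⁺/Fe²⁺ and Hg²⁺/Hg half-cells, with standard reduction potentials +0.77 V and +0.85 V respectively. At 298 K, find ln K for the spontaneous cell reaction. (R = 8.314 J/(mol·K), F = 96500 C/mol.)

E°_cell = +0.85 − (+0.77) = 0.08 V, with n = 2 electrons transferred.
At equilibrium E = 0, so the Nernst equation gives ln K = nFE°/RT = (2)(96500)(0.08)/((8.314)(298)) = 6.23.

ln K = 6.2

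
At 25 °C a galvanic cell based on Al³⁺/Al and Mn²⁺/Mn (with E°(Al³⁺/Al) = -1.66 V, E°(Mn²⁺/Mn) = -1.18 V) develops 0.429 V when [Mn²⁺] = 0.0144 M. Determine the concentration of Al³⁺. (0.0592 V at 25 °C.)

0.66 M

From the Nernst equation, log Q = n(E° − E)/0.0592 = 6(0.48 − 0.429)/0.0592 = 5.169, so Q = 1.48 × 10^5.
With Q = [Al³⁺]^2/[Mn²⁺]^3 and the known concentrations, [Al³⁺]^2 in the numerator gives [Al³⁺] = 0.66 M.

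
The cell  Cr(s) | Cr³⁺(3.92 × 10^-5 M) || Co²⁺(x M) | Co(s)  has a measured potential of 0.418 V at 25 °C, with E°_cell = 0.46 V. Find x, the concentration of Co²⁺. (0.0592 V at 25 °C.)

4.4 × 10^-5 M

From the Nernst equation, log Q = n(E° − E)/0.0592 = 6(0.46 − 0.418)/0.0592 = 4.257, so Q = 1.81 × 10^4.
With Q = [Cr³⁺]^2/[Co²⁺]^3 and the known concentrations, [Co²⁺]^3 in the denominator gives [Co²⁺] = 4.4 × 10^-5 M.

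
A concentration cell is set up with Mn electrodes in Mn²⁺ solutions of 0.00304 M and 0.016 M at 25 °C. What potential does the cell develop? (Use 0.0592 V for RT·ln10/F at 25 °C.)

0.021 V

Both half-cells are Mn²⁺/Mn, so E°_cell = 0. The concentrated side is the cathode; the cell reaction moves Mn²⁺ from high to low concentration with n = 2.
Q = [Mn²⁺]_dilute/[Mn²⁺]_conc = 0.00304/0.016 = 0.190.
E = 0 − (0.0592/2) log Q = −(0.0592/2)(-0.721) = 0.0213 V.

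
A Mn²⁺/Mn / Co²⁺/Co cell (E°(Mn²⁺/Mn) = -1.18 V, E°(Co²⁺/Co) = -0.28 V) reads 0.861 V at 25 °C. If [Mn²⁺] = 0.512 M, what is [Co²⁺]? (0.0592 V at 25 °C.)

From the Nernst equation, log Q = n(E° − E)/0.0592 = 2(0.90 − 0.861)/0.0592 = 1.318, so Q = 20.8.
With Q = [Mn²⁺]/[Co²⁺] and the known concentrations, [Co²⁺] in the denominator gives [Co²⁺] = 0.025 M.

0.025 M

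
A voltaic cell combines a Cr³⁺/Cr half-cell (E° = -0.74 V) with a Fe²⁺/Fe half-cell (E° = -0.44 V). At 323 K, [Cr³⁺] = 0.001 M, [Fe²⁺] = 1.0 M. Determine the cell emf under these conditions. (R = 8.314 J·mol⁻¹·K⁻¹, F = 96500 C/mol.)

0.364 V

The Fe²⁺/Fe couple has the higher reduction potential and acts as the cathode, so E°_cell = -0.44 − (-0.74) = 0.30 V.
Balancing electrons gives n = 6; the reaction quotient is Q = [Cr³⁺]^2/[Fe²⁺]^3 = 1 × 10^-6.
E = E° − (RT/nF) ln Q = 0.30 − (8.314×323)/(6×96500) × (-13.816) = 0.300 + 0.064 = 0.364 V.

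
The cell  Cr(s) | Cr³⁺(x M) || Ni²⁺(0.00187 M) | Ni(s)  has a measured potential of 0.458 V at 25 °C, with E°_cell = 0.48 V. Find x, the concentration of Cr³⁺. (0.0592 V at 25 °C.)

From the Nernst equation, log Q = n(E° − E)/0.0592 = 6(0.48 − 0.458)/0.0592 = 2.230, so Q = 170.
With Q = [Cr³⁺]^2/[Ni²⁺]^3 and the known concentrations, [Cr³⁺]^2 in the numerator gives [Cr³⁺] = 0.0011 M.

0.0011 M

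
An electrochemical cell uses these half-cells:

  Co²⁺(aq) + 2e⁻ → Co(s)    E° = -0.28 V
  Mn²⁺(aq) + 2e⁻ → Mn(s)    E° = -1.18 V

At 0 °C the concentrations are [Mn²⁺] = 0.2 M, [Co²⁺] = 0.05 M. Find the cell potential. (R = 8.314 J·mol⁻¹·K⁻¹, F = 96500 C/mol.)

The Co²⁺/Co couple has the higher reduction potential and acts as the cathode, so E°_cell = -0.28 − (-1.18) = 0.90 V.
Balancing electrons gives n = 2; the reaction quotient is Q = [Mn²⁺]/[Co²⁺] = 4.00.
E = E° − (RT/nF) ln Q = 0.90 − (8.314×273)/(2×96500) × (1.386) = 0.900 − 0.016 = 0.884 V.

0.884 V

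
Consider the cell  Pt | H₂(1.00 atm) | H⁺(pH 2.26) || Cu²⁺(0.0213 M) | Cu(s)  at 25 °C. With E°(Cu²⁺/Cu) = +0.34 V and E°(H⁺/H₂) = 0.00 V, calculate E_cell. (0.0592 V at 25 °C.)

The Cu²⁺/Cu couple is the cathode, so E°_cell = 0.34 V; n = 2.
[H⁺] = 10^(−2.26) = 0.0055 M, and Q = [H⁺]^2 / ([Cu²⁺]·P(H₂)) = 0.00142.
E = E° − (0.0592/2) log Q = 0.34 − (0.0592/2)(-2.848) = 0.424 V.

0.42 V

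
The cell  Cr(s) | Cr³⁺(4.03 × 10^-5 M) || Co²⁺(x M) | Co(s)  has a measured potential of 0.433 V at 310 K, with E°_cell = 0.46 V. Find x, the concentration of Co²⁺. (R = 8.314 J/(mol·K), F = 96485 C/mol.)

From the Nernst equation, ln Q = nF(E° − E)/RT = 6×96485×(0.46 − 0.433)/(8.314×310) = 6.065, so Q = 430.
With Q = [Cr³⁺]^2/[Co²⁺]^3 and the known concentrations, [Co²⁺]^3 in the denominator gives [Co²⁺] = 1.6 × 10^-4 M.

1.6 × 10^-4 M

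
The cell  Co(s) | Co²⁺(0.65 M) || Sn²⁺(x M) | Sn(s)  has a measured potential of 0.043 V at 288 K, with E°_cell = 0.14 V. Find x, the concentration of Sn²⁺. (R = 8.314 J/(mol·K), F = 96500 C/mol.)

From the Nernst equation, ln Q = nF(E° − E)/RT = 2×96500×(0.14 − 0.043)/(8.314×288) = 7.819, so Q = 2490.
With Q = [Co²⁺]/[Sn²⁺] and the known concentrations, [Sn²⁺] in the denominator gives [Sn²⁺] = 2.6 × 10^-4 M.

2.6 × 10^-4 M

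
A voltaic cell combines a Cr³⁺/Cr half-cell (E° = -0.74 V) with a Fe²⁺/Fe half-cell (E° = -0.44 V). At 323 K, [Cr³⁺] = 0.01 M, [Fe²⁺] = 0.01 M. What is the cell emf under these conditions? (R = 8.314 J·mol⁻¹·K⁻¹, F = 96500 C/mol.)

0.279 V

The Fe²⁺/Fe couple has the higher reduction potential and acts as the cathode, so E°_cell = -0.44 − (-0.74) = 0.30 V.
Balancing electrons gives n = 6; the reaction quotient is Q = [Cr³⁺]^2/[Fe²⁺]^3 = 100.
E = E° − (RT/nF) ln Q = 0.30 − (8.314×323)/(6×96500) × (4.605) = 0.300 − 0.021 = 0.279 V.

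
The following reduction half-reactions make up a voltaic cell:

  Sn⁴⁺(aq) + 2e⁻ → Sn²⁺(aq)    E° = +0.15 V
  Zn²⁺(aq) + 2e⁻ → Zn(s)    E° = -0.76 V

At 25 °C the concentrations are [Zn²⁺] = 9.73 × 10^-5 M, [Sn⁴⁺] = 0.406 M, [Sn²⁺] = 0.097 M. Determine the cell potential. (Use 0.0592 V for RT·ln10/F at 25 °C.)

The Sn⁴⁺/Sn²⁺ couple has the higher reduction potential and acts as the cathode, so E°_cell = +0.15 − (-0.76) = 0.91 V.
Balancing electrons gives n = 2; the reaction quotient is Q = [Zn²⁺]·[Sn²⁺]/[Sn⁴⁺] = 2.32 × 10^-5.
At 25 °C, E = E° − (0.0592/n) log Q = 0.91 − (0.0592/2)(-4.634) = 0.910 + 0.137 = 1.047 V.

1.05 V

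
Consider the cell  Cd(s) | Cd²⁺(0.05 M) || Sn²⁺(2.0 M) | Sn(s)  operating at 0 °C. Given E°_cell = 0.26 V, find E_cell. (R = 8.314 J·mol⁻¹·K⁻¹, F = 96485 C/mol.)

Balancing electrons gives n = 2; the reaction quotient is Q = [Cd²⁺]/[Sn²⁺] = 0.0250.
E = E° − (RT/nF) ln Q = 0.26 − (8.314×273)/(2×96485) × (-3.689) = 0.260 + 0.043 = 0.303 V.

0.303 V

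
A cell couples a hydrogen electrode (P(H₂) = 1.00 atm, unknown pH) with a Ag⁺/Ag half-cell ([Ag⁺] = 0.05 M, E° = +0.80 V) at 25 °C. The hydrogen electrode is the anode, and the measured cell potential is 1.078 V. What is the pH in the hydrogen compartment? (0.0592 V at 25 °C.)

E°_cell = 0.80 V and n = 2.
log Q = n(E° − E)/0.0592 = 2×(0.80 − 1.078)/0.0592 = -9.392.
With Q = [H⁺]^2 / ([Ag⁺]^2·P(H₂)), solving for [H⁺] gives log[H⁺] = -5.997, so pH = 6.00.

pH = 6.00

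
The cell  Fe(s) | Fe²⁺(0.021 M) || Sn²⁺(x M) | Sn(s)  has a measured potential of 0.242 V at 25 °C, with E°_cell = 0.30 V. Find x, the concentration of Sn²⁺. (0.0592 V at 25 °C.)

2.3 × 10^-4 M

From the Nernst equation, log Q = n(E° − E)/0.0592 = 2(0.30 − 0.242)/0.0592 = 1.959, so Q = 91.1.
With Q = [Fe²⁺]/[Sn²⁺] and the known concentrations, [Sn²⁺] in the denominator gives [Sn²⁺] = 2.3 × 10^-4 M.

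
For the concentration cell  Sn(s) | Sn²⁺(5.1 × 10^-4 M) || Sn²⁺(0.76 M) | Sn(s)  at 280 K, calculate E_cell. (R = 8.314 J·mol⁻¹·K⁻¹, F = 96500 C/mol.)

0.088 V

Both half-cells are Sn²⁺/Sn, so E°_cell = 0. The concentrated side is the cathode; the cell reaction moves Sn²⁺ from high to low concentration with n = 2.
Q = [Sn²⁺]_dilute/[Sn²⁺]_conc = 5.1 × 10^-4/0.76 = 6.71 × 10^-4.
E = 0 − (RT/nF) ln Q = −((8.314×280)/(2×96500))(-7.307) = 0.0881 V.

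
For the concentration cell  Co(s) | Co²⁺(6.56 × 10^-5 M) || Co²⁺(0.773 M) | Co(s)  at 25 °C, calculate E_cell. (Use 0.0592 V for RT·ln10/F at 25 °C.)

0.12 V

Both half-cells are Co²⁺/Co, so E°_cell = 0. The concentrated side is the cathode; the cell reaction moves Co²⁺ from high to low concentration with n = 2.
Q = [Co²⁺]_dilute/[Co²⁺]_conc = 6.56 × 10^-5/0.773 = 8.49 × 10^-5.
E = 0 − (0.0592/2) log Q = −(0.0592/2)(-4.071) = 0.1205 V.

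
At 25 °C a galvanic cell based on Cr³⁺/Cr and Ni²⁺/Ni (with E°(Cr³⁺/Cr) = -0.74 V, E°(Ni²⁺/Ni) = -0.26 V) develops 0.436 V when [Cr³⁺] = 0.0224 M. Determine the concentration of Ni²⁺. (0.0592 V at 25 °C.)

0.0026 M

From the Nernst equation, log Q = n(E° − E)/0.0592 = 6(0.48 − 0.436)/0.0592 = 4.459, so Q = 2.88 × 10^4.
With Q = [Cr³⁺]^2/[Ni²⁺]^3 and the known concentrations, [Ni²⁺]^3 in the denominator gives [Ni²⁺] = 0.0026 M.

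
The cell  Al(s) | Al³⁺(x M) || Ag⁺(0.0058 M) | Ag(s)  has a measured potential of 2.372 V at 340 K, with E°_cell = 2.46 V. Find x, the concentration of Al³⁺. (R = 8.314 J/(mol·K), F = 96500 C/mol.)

From the Nernst equation, ln Q = nF(E° − E)/RT = 3×96500×(2.46 − 2.372)/(8.314×340) = 9.012, so Q = 8200.
With Q = [Al³⁺]/[Ag⁺]^3 and the known concentrations, [Al³⁺] in the numerator gives [Al³⁺] = 0.0016 M.

0.0016 M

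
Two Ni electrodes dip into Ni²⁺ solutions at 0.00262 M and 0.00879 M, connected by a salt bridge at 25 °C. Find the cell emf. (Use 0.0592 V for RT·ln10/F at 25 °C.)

Both half-cells are Ni²⁺/Ni, so E°_cell = 0. The concentrated side is the cathode; the cell reaction moves Ni²⁺ from high to low concentration with n = 2.
Q = [Ni²⁺]_dilute/[Ni²⁺]_conc = 0.00262/0.00879 = 0.298.
E = 0 − (0.0592/2) log Q = −(0.0592/2)(-0.526) = 0.0156 V.

0.016 V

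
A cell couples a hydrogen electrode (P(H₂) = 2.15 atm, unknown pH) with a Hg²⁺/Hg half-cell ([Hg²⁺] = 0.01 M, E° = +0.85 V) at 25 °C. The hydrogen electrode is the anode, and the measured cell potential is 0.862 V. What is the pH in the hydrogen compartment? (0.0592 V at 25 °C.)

E°_cell = 0.85 V and n = 2.
log Q = n(E° − E)/0.0592 = 2×(0.85 − 0.862)/0.0592 = -0.405.
With Q = [H⁺]^2 / ([Hg²⁺]·P(H₂)), solving for [H⁺] gives log[H⁺] = -1.036, so pH = 1.04.

pH = 1.04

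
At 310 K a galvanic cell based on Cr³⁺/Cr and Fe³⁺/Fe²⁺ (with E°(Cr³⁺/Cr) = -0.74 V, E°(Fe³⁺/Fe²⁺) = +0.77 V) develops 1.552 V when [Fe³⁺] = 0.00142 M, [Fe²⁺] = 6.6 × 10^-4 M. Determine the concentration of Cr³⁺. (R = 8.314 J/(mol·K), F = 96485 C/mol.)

0.089 M

From the Nernst equation, ln Q = nF(E° − E)/RT = 3×96485×(1.51 − 1.552)/(8.314×310) = -4.717, so Q = 0.00894.
With Q = [Cr³⁺]·[Fe²⁺]^3/[Fe³⁺]^3 and the known concentrations, [Cr³⁺] in the numerator gives [Cr³⁺] = 0.089 M.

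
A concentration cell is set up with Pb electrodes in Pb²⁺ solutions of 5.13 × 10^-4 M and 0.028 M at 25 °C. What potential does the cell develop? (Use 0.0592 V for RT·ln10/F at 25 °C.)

Both half-cells are Pb²⁺/Pb, so E°_cell = 0. The concentrated side is the cathode; the cell reaction moves Pb²⁺ from high to low concentration with n = 2.
Q = [Pb²⁺]_dilute/[Pb²⁺]_conc = 5.13 × 10^-4/0.028 = 0.0183.
E = 0 − (0.0592/2) log Q = −(0.0592/2)(-1.737) = 0.0514 V.

0.051 V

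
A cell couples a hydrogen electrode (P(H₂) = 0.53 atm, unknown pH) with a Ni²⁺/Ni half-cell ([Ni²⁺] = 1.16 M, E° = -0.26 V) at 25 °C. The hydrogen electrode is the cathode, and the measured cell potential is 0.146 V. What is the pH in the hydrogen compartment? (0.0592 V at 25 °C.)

pH = 2.03

E°_cell = 0.26 V and n = 2.
log Q = n(E° − E)/0.0592 = 2×(0.26 − 0.146)/0.0592 = 3.851.
With Q = [Ni²⁺]·P(H₂) / [H⁺]^2, solving for [H⁺] gives log[H⁺] = -2.031, so pH = 2.03.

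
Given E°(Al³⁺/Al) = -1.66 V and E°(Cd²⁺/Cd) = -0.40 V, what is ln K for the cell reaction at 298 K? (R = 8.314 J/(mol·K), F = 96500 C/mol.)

E°_cell = -0.40 − (-1.66) = 1.26 V, with n = 6 electrons transferred.
At equilibrium E = 0, so the Nernst equation gives ln K = nFE°/RT = (6)(96500)(1.26)/((8.314)(298)) = 294.46.

ln K = 294.5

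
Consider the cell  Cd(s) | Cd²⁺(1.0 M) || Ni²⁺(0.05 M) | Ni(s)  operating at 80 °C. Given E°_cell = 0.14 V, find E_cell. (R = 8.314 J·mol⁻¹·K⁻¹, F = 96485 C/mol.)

Balancing electrons gives n = 2; the reaction quotient is Q = [Cd²⁺]/[Ni²⁺] = 20.0.
E = E° − (RT/nF) ln Q = 0.14 − (8.314×353)/(2×96485) × (2.996) = 0.140 − 0.046 = 0.094 V.

0.094 V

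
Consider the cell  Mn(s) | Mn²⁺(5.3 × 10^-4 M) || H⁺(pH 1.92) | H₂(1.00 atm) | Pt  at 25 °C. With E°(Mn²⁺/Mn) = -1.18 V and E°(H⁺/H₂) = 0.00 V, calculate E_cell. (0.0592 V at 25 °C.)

The hydrogen couple is the cathode, so E°_cell = 1.18 V; n = 2.
[H⁺] = 10^(−1.92) = 0.012 M, and Q = [Mn²⁺]·P(H₂) / [H⁺]^2 = 3.67.
E = E° − (0.0592/2) log Q = 1.18 − (0.0592/2)(0.564) = 1.163 V.

1.16 V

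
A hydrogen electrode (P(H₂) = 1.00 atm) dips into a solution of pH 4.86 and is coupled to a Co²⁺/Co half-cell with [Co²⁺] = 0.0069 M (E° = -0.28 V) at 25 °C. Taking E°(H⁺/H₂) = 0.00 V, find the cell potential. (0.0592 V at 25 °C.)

The hydrogen couple is the cathode, so E°_cell = 0.28 V; n = 2.
[H⁺] = 10^(−4.86) = 1.4 × 10^-5 M, and Q = [Co²⁺]·P(H₂) / [H⁺]^2 = 3.62 × 10^7.
E = E° − (0.0592/2) log Q = 0.28 − (0.0592/2)(7.559) = 0.056 V.

0.056 V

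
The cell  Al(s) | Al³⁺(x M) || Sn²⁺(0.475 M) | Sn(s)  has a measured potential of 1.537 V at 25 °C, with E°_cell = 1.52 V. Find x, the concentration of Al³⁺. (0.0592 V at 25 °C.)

From the Nernst equation, log Q = n(E° − E)/0.0592 = 6(1.52 − 1.537)/0.0592 = -1.723, so Q = 0.0189.
With Q = [Al³⁺]^2/[Sn²⁺]^3 and the known concentrations, [Al³⁺]^2 in the numerator gives [Al³⁺] = 0.045 M.

0.045 M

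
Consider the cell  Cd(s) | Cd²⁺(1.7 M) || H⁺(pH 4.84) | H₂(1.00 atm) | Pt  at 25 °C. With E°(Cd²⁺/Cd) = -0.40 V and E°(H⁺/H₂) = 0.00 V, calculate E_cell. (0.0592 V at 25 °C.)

0.11 V

The hydrogen couple is the cathode, so E°_cell = 0.40 V; n = 2.
[H⁺] = 10^(−4.84) = 1.4 × 10^-5 M, and Q = [Cd²⁺]·P(H₂) / [H⁺]^2 = 8.14 × 10^9.
E = E° − (0.0592/2) log Q = 0.40 − (0.0592/2)(9.910) = 0.107 V.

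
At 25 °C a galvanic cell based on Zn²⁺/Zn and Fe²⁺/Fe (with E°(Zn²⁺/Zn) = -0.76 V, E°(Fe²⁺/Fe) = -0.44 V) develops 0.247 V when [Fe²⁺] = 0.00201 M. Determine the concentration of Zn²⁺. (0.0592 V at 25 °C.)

0.59 M

From the Nernst equation, log Q = n(E° − E)/0.0592 = 2(0.32 − 0.247)/0.0592 = 2.466, so Q = 293.
With Q = [Zn²⁺]/[Fe²⁺] and the known concentrations, [Zn²⁺] in the numerator gives [Zn²⁺] = 0.59 M.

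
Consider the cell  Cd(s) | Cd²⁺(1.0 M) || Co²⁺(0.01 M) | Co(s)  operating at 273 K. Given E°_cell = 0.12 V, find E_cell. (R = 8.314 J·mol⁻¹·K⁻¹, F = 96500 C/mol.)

0.066 V

Balancing electrons gives n = 2; the reaction quotient is Q = [Cd²⁺]/[Co²⁺] = 100.
E = E° − (RT/nF) ln Q = 0.12 − (8.314×273)/(2×96500) × (4.605) = 0.120 − 0.054 = 0.066 V.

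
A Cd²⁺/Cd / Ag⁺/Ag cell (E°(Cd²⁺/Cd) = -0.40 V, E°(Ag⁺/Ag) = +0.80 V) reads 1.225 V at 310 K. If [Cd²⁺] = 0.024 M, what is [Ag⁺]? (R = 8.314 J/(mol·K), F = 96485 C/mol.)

From the Nernst equation, ln Q = nF(E° − E)/RT = 2×96485×(1.20 − 1.225)/(8.314×310) = -1.872, so Q = 0.154.
With Q = [Cd²⁺]/[Ag⁺]^2 and the known concentrations, [Ag⁺]^2 in the denominator gives [Ag⁺] = 0.39 M.

0.39 M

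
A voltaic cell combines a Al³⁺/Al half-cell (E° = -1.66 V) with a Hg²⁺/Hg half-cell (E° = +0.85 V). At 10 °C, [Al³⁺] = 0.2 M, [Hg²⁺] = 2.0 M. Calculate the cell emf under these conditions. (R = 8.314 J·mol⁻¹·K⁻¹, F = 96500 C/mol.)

2.53 V

The Hg²⁺/Hg couple has the higher reduction potential and acts as the cathode, so E°_cell = +0.85 − (-1.66) = 2.51 V.
Balancing electrons gives n = 6; the reaction quotient is Q = [Al³⁺]^2/[Hg²⁺]^3 = 0.00500.
E = E° − (RT/nF) ln Q = 2.51 − (8.314×283)/(6×96500) × (-5.298) = 2.510 + 0.022 = 2.532 V.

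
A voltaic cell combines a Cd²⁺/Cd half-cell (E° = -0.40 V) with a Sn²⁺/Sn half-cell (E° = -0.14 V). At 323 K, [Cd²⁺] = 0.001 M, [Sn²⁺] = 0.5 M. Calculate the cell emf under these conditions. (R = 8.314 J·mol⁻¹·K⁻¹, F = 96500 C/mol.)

0.346 V

The Sn²⁺/Sn couple has the higher reduction potential and acts as the cathode, so E°_cell = -0.14 − (-0.40) = 0.26 V.
Balancing electrons gives n = 2; the reaction quotient is Q = [Cd²⁺]/[Sn²⁺] = 0.00200.
E = E° − (RT/nF) ln Q = 0.26 − (8.314×323)/(2×96500) × (-6.215) = 0.260 + 0.086 = 0.346 V.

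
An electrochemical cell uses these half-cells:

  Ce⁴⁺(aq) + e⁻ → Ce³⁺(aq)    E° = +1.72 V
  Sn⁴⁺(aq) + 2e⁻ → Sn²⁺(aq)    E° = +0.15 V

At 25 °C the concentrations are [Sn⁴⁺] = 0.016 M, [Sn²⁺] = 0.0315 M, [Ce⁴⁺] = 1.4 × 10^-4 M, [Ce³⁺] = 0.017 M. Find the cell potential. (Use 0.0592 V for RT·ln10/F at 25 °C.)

The Ce⁴⁺/Ce³⁺ couple has the higher reduction potential and acts as the cathode, so E°_cell = +1.72 − (+0.15) = 1.57 V.
Balancing electrons gives n = 2; the reaction quotient is Q = [Sn⁴⁺]·[Ce³⁺]^2/([Sn²⁺]·[Ce⁴⁺]^2) = 7490.
At 25 °C, E = E° − (0.0592/n) log Q = 1.57 − (0.0592/2)(3.874) = 1.570 − 0.115 = 1.455 V.

1.46 V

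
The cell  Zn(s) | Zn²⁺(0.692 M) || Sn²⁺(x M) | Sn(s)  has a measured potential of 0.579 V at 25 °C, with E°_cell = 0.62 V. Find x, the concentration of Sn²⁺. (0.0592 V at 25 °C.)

From the Nernst equation, log Q = n(E° − E)/0.0592 = 2(0.62 − 0.579)/0.0592 = 1.385, so Q = 24.3.
With Q = [Zn²⁺]/[Sn²⁺] and the known concentrations, [Sn²⁺] in the denominator gives [Sn²⁺] = 0.029 M.

0.029 M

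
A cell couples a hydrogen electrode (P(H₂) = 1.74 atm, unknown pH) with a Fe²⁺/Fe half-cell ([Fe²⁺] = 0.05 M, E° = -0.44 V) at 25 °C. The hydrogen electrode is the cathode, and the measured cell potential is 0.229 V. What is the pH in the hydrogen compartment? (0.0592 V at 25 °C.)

pH = 4.09

E°_cell = 0.44 V and n = 2.
log Q = n(E° − E)/0.0592 = 2×(0.44 − 0.229)/0.0592 = 7.128.
With Q = [Fe²⁺]·P(H₂) / [H⁺]^2, solving for [H⁺] gives log[H⁺] = -4.094, so pH = 4.09.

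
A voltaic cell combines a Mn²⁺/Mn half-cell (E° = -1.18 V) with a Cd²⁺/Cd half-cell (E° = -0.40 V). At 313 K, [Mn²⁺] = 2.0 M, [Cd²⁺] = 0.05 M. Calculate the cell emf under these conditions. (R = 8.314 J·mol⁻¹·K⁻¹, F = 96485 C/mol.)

The Cd²⁺/Cd couple has the higher reduction potential and acts as the cathode, so E°_cell = -0.40 − (-1.18) = 0.78 V.
Balancing electrons gives n = 2; the reaction quotient is Q = [Mn²⁺]/[Cd²⁺] = 40.0.
E = E° − (RT/nF) ln Q = 0.78 − (8.314×313)/(2×96485) × (3.689) = 0.780 − 0.050 = 0.730 V.

0.730 V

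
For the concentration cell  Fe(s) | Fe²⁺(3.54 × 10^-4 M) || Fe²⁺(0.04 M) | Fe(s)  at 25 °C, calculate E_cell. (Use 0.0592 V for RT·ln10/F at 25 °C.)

0.061 V

Both half-cells are Fe²⁺/Fe, so E°_cell = 0. The concentrated side is the cathode; the cell reaction moves Fe²⁺ from high to low concentration with n = 2.
Q = [Fe²⁺]_dilute/[Fe²⁺]_conc = 3.54 × 10^-4/0.04 = 0.00885.
E = 0 − (0.0592/2) log Q = −(0.0592/2)(-2.053) = 0.0608 V.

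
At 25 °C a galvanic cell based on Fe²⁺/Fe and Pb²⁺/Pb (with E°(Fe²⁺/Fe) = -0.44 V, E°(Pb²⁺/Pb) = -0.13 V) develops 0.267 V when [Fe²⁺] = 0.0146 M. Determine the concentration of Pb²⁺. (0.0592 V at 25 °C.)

5.1 × 10^-4 M

From the Nernst equation, log Q = n(E° − E)/0.0592 = 2(0.31 − 0.267)/0.0592 = 1.453, so Q = 28.4.
With Q = [Fe²⁺]/[Pb²⁺] and the known concentrations, [Pb²⁺] in the denominator gives [Pb²⁺] = 5.1 × 10^-4 M.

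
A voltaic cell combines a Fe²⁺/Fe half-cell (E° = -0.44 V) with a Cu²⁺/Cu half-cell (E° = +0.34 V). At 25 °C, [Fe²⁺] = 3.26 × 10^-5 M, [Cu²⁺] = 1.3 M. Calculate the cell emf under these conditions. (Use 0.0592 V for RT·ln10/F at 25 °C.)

0.916 V

The Cu²⁺/Cu couple has the higher reduction potential and acts as the cathode, so E°_cell = +0.34 − (-0.44) = 0.78 V.
Balancing electrons gives n = 2; the reaction quotient is Q = [Fe²⁺]/[Cu²⁺] = 2.51 × 10^-5.
At 25 °C, E = E° − (0.0592/n) log Q = 0.78 − (0.0592/2)(-4.601) = 0.780 + 0.136 = 0.916 V.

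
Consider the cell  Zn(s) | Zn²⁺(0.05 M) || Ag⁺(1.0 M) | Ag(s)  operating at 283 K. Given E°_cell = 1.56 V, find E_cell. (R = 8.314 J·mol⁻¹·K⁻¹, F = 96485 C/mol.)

Balancing electrons gives n = 2; the reaction quotient is Q = [Zn²⁺]/[Ag⁺]^2 = 0.0500.
E = E° − (RT/nF) ln Q = 1.56 − (8.314×283)/(2×96485) × (-2.996) = 1.560 + 0.037 = 1.597 V.

1.60 V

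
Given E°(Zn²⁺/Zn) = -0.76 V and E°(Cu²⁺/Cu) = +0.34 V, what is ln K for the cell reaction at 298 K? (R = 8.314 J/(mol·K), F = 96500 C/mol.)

E°_cell = +0.34 − (-0.76) = 1.10 V, with n = 2 electrons transferred.
At equilibrium E = 0, so the Nernst equation gives ln K = nFE°/RT = (2)(96500)(1.10)/((8.314)(298)) = 85.69.

ln K = 85.7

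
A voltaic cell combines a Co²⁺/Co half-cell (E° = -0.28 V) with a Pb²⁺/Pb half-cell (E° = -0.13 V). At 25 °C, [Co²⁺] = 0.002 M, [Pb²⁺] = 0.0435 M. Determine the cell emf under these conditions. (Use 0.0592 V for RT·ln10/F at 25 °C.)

0.190 V

The Pb²⁺/Pb couple has the higher reduction potential and acts as the cathode, so E°_cell = -0.13 − (-0.28) = 0.15 V.
Balancing electrons gives n = 2; the reaction quotient is Q = [Co²⁺]/[Pb²⁺] = 0.0460.
At 25 °C, E = E° − (0.0592/n) log Q = 0.15 − (0.0592/2)(-1.337) = 0.150 + 0.040 = 0.190 V.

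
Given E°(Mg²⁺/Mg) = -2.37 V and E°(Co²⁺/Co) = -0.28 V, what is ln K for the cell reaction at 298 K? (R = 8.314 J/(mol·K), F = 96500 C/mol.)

E°_cell = -0.28 − (-2.37) = 2.09 V, with n = 2 electrons transferred.
At equilibrium E = 0, so the Nernst equation gives ln K = nFE°/RT = (2)(96500)(2.09)/((8.314)(298)) = 162.81.

ln K = 162.8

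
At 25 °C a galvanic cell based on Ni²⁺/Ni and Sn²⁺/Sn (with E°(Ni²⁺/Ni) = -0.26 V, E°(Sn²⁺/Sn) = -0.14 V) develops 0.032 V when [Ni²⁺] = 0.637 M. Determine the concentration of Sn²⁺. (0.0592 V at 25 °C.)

6.8 × 10^-4 M

From the Nernst equation, log Q = n(E° − E)/0.0592 = 2(0.12 − 0.032)/0.0592 = 2.973, so Q = 940.
With Q = [Ni²⁺]/[Sn²⁺] and the known concentrations, [Sn²⁺] in the denominator gives [Sn²⁺] = 6.8 × 10^-4 M.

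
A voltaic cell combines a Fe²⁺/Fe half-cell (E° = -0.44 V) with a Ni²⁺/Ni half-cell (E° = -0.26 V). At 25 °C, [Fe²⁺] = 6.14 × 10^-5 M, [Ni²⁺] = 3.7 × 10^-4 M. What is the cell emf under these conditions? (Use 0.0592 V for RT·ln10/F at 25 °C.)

0.203 V

The Ni²⁺/Ni couple has the higher reduction potential and acts as the cathode, so E°_cell = -0.26 − (-0.44) = 0.18 V.
Balancing electrons gives n = 2; the reaction quotient is Q = [Fe²⁺]/[Ni²⁺] = 0.166.
At 25 °C, E = E° − (0.0592/n) log Q = 0.18 − (0.0592/2)(-0.780) = 0.180 + 0.023 = 0.203 V.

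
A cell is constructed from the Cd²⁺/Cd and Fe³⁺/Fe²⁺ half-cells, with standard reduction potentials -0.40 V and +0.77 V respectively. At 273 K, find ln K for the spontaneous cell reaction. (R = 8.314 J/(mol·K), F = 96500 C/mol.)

E°_cell = +0.77 − (-0.40) = 1.17 V, with n = 2 electrons transferred.
At equilibrium E = 0, so the Nernst equation gives ln K = nFE°/RT = (2)(96500)(1.17)/((8.314)(273)) = 99.49.

ln K = 99.5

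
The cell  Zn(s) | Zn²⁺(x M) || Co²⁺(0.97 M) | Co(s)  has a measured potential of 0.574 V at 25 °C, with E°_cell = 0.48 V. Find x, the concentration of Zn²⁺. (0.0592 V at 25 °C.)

From the Nernst equation, log Q = n(E° − E)/0.0592 = 2(0.48 − 0.574)/0.0592 = -3.176, so Q = 6.67 × 10^-4.
With Q = [Zn²⁺]/[Co²⁺] and the known concentrations, [Zn²⁺] in the numerator gives [Zn²⁺] = 6.5 × 10^-4 M.

6.5 × 10^-4 M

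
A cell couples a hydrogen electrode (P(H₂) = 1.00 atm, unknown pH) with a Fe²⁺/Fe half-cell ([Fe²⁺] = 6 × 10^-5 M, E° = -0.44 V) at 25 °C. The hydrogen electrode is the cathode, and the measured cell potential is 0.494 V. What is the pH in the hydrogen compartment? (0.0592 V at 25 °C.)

pH = 1.20

E°_cell = 0.44 V and n = 2.
log Q = n(E° − E)/0.0592 = 2×(0.44 − 0.494)/0.0592 = -1.824.
With Q = [Fe²⁺]·P(H₂) / [H⁺]^2, solving for [H⁺] gives log[H⁺] = -1.199, so pH = 1.20.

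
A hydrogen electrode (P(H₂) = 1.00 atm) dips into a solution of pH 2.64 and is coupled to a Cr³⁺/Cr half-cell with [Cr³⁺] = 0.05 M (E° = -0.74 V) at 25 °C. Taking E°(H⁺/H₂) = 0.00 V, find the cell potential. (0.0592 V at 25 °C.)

0.61 V

The hydrogen couple is the cathode, so E°_cell = 0.74 V; n = 6.
[H⁺] = 10^(−2.64) = 0.0023 M, and Q = [Cr³⁺]^2·P(H₂)^3 / [H⁺]^6 = 1.73 × 10^13.
E = E° − (0.0592/6) log Q = 0.74 − (0.0592/6)(13.238) = 0.609 V.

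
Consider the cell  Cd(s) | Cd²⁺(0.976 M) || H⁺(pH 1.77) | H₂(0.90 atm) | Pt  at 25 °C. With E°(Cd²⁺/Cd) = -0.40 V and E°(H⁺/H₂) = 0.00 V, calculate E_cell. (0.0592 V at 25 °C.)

The hydrogen couple is the cathode, so E°_cell = 0.40 V; n = 2.
[H⁺] = 10^(−1.77) = 0.017 M, and Q = [Cd²⁺]·P(H₂) / [H⁺]^2 = 3050.
E = E° − (0.0592/2) log Q = 0.40 − (0.0592/2)(3.484) = 0.297 V.

0.30 V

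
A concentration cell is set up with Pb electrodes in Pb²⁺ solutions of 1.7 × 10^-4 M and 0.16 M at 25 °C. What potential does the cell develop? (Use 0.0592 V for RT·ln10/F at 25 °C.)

Both half-cells are Pb²⁺/Pb, so E°_cell = 0. The concentrated side is the cathode; the cell reaction moves Pb²⁺ from high to low concentration with n = 2.
Q = [Pb²⁺]_dilute/[Pb²⁺]_conc = 1.7 × 10^-4/0.16 = 0.00106.
E = 0 − (0.0592/2) log Q = −(0.0592/2)(-2.974) = 0.0880 V.

0.088 V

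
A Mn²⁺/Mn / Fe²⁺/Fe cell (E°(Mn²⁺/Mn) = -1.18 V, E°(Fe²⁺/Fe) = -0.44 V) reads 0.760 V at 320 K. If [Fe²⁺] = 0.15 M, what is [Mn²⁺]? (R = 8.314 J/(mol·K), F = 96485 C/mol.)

From the Nernst equation, ln Q = nF(E° − E)/RT = 2×96485×(0.74 − 0.760)/(8.314×320) = -1.451, so Q = 0.234.
With Q = [Mn²⁺]/[Fe²⁺] and the known concentrations, [Mn²⁺] in the numerator gives [Mn²⁺] = 0.035 M.

0.035 M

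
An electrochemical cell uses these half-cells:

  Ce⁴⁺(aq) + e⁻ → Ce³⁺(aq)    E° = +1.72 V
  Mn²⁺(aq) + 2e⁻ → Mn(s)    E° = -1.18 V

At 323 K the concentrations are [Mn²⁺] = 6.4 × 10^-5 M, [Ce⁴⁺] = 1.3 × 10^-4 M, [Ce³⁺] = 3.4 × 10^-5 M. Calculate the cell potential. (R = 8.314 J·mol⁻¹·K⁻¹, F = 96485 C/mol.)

The Ce⁴⁺/Ce³⁺ couple has the higher reduction potential and acts as the cathode, so E°_cell = +1.72 − (-1.18) = 2.90 V.
Balancing electrons gives n = 2; the reaction quotient is Q = [Mn²⁺]·[Ce³⁺]^2/[Ce⁴⁺]^2 = 4.38 × 10^-6.
E = E° − (RT/nF) ln Q = 2.90 − (8.314×323)/(2×96485) × (-12.339) = 2.900 + 0.172 = 3.072 V.

3.07 V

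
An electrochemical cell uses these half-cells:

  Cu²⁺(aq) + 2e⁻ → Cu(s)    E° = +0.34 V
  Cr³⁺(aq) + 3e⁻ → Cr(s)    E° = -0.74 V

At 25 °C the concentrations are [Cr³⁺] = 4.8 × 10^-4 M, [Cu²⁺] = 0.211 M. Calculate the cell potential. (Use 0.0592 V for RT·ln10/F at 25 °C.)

1.13 V

The Cu²⁺/Cu couple has the higher reduction potential and acts as the cathode, so E°_cell = +0.34 − (-0.74) = 1.08 V.
Balancing electrons gives n = 6; the reaction quotient is Q = [Cr³⁺]^2/[Cu²⁺]^3 = 2.45 × 10^-5.
At 25 °C, E = E° − (0.0592/n) log Q = 1.08 − (0.0592/6)(-4.610) = 1.080 + 0.045 = 1.125 V.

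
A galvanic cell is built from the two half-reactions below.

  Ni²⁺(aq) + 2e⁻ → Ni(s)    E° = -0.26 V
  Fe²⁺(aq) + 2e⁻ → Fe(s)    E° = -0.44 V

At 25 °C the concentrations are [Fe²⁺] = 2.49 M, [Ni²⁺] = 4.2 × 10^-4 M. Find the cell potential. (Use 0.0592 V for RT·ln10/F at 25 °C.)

0.068 V

The Ni²⁺/Ni couple has the higher reduction potential and acts as the cathode, so E°_cell = -0.26 − (-0.44) = 0.18 V.
Balancing electrons gives n = 2; the reaction quotient is Q = [Fe²⁺]/[Ni²⁺] = 5930.
At 25 °C, E = E° − (0.0592/n) log Q = 0.18 − (0.0592/2)(3.773) = 0.180 − 0.112 = 0.068 V.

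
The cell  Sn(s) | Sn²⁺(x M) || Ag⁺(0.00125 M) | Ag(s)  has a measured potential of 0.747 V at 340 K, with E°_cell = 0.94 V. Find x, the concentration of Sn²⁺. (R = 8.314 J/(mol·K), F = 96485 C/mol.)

From the Nernst equation, ln Q = nF(E° − E)/RT = 2×96485×(0.94 − 0.747)/(8.314×340) = 13.175, so Q = 5.27 × 10^5.
With Q = [Sn²⁺]/[Ag⁺]^2 and the known concentrations, [Sn²⁺] in the numerator gives [Sn²⁺] = 0.82 M.

0.82 M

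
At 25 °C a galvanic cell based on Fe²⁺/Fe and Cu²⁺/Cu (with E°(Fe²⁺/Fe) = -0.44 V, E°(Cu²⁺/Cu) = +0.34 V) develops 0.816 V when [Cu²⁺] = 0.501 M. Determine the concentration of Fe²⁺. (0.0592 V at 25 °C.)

0.03 M

From the Nernst equation, log Q = n(E° − E)/0.0592 = 2(0.78 − 0.816)/0.0592 = -1.216, so Q = 0.0608.
With Q = [Fe²⁺]/[Cu²⁺] and the known concentrations, [Fe²⁺] in the numerator gives [Fe²⁺] = 0.03 M.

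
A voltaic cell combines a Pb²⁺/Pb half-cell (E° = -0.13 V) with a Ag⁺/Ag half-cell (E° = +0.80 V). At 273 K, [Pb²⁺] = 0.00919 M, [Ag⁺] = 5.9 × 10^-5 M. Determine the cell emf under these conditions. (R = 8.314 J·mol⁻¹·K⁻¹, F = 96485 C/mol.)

0.756 V

The Ag⁺/Ag couple has the higher reduction potential and acts as the cathode, so E°_cell = +0.80 − (-0.13) = 0.93 V.
Balancing electrons gives n = 2; the reaction quotient is Q = [Pb²⁺]/[Ag⁺]^2 = 2.64 × 10^6.
E = E° − (RT/nF) ln Q = 0.93 − (8.314×273)/(2×96485) × (14.786) = 0.930 − 0.174 = 0.756 V.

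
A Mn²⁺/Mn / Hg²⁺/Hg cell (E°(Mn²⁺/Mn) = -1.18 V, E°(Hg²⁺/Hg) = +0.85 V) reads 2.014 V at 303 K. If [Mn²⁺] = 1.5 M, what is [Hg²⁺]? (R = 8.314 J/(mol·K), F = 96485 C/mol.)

From the Nernst equation, ln Q = nF(E° − E)/RT = 2×96485×(2.03 − 2.014)/(8.314×303) = 1.226, so Q = 3.41.
With Q = [Mn²⁺]/[Hg²⁺] and the known concentrations, [Hg²⁺] in the denominator gives [Hg²⁺] = 0.44 M.

0.44 M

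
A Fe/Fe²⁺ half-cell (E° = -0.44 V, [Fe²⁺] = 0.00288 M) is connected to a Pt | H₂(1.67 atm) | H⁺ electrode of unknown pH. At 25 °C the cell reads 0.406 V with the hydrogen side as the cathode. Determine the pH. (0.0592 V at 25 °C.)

E°_cell = 0.44 V and n = 2.
log Q = n(E° − E)/0.0592 = 2×(0.44 − 0.406)/0.0592 = 1.149.
With Q = [Fe²⁺]·P(H₂) / [H⁺]^2, solving for [H⁺] gives log[H⁺] = -1.733, so pH = 1.73.

pH = 1.73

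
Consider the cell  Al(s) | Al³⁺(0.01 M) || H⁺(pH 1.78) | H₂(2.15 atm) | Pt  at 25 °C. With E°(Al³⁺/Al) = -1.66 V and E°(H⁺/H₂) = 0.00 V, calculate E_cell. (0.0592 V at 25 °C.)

1.58 V

The hydrogen couple is the cathode, so E°_cell = 1.66 V; n = 6.
[H⁺] = 10^(−1.78) = 0.017 M, and Q = [Al³⁺]^2·P(H₂)^3 / [H⁺]^6 = 4.76 × 10^7.
E = E° − (0.0592/6) log Q = 1.66 − (0.0592/6)(7.677) = 1.584 V.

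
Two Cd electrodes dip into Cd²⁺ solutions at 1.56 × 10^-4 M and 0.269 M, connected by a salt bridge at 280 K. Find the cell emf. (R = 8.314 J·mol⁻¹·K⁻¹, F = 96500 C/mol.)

0.090 V

Both half-cells are Cd²⁺/Cd, so E°_cell = 0. The concentrated side is the cathode; the cell reaction moves Cd²⁺ from high to low concentration with n = 2.
Q = [Cd²⁺]_dilute/[Cd²⁺]_conc = 1.56 × 10^-4/0.269 = 5.8 × 10^-4.
E = 0 − (RT/nF) ln Q = −((8.314×280)/(2×96500))(-7.453) = 0.0899 V.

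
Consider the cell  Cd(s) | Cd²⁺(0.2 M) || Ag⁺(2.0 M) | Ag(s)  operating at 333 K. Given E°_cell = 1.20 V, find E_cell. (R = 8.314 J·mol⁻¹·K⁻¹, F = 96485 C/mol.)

Balancing electrons gives n = 2; the reaction quotient is Q = [Cd²⁺]/[Ag⁺]^2 = 0.0500.
E = E° − (RT/nF) ln Q = 1.20 − (8.314×333)/(2×96485) × (-2.996) = 1.200 + 0.043 = 1.243 V.

1.24 V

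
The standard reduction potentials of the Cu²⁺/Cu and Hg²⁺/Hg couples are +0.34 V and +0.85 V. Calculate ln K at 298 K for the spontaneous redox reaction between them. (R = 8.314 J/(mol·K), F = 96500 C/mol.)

E°_cell = +0.85 − (+0.34) = 0.51 V, with n = 2 electrons transferred.
At equilibrium E = 0, so the Nernst equation gives ln K = nFE°/RT = (2)(96500)(0.51)/((8.314)(298)) = 39.73.

ln K = 39.7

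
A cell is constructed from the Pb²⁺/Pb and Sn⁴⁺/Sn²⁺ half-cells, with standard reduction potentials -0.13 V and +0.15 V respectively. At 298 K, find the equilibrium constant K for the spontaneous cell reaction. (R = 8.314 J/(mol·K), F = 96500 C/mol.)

3 × 10^9

E°_cell = +0.15 − (-0.13) = 0.28 V, with n = 2 electrons transferred.
At equilibrium E = 0, so the Nernst equation gives ln K = nFE°/RT = (2)(96500)(0.28)/((8.314)(298)) = 21.81.
K = e^21.81 = 3 × 10^9.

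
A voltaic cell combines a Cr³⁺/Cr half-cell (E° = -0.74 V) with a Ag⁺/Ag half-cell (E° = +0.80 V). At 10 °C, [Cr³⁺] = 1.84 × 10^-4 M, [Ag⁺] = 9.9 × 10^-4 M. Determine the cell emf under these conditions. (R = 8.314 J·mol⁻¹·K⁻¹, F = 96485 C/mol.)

The Ag⁺/Ag couple has the higher reduction potential and acts as the cathode, so E°_cell = +0.80 − (-0.74) = 1.54 V.
Balancing electrons gives n = 3; the reaction quotient is Q = [Cr³⁺]/[Ag⁺]^3 = 1.9 × 10^5.
E = E° − (RT/nF) ln Q = 1.54 − (8.314×283)/(3×96485) × (12.153) = 1.540 − 0.099 = 1.441 V.

1.44 V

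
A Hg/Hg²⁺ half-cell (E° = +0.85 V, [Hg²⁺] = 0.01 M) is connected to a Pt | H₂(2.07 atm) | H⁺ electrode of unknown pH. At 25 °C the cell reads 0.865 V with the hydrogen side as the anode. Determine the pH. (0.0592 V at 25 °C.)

E°_cell = 0.85 V and n = 2.
log Q = n(E° − E)/0.0592 = 2×(0.85 − 0.865)/0.0592 = -0.507.
With Q = [H⁺]^2 / ([Hg²⁺]·P(H₂)), solving for [H⁺] gives log[H⁺] = -1.095, so pH = 1.10.

pH = 1.10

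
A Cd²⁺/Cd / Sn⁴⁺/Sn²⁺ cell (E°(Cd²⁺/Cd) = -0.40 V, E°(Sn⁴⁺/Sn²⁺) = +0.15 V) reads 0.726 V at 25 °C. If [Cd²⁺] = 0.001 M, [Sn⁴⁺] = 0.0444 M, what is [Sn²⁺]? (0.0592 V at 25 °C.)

5 × 10^-5 M

From the Nernst equation, log Q = n(E° − E)/0.0592 = 2(0.55 − 0.726)/0.0592 = -5.946, so Q = 1.13 × 10^-6.
With Q = [Cd²⁺]·[Sn²⁺]/[Sn⁴⁺] and the known concentrations, [Sn²⁺] in the numerator gives [Sn²⁺] = 5 × 10^-5 M.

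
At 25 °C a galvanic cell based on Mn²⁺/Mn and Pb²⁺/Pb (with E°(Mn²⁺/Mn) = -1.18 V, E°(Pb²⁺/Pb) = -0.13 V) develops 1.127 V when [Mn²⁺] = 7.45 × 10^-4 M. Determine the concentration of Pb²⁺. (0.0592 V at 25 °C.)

0.3 M

From the Nernst equation, log Q = n(E° − E)/0.0592 = 2(1.05 − 1.127)/0.0592 = -2.601, so Q = 0.00250.
With Q = [Mn²⁺]/[Pb²⁺] and the known concentrations, [Pb²⁺] in the denominator gives [Pb²⁺] = 0.3 M.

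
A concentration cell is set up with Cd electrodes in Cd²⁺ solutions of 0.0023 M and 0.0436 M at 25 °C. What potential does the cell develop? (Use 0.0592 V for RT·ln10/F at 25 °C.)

0.038 V

Both half-cells are Cd²⁺/Cd, so E°_cell = 0. The concentrated side is the cathode; the cell reaction moves Cd²⁺ from high to low concentration with n = 2.
Q = [Cd²⁺]_dilute/[Cd²⁺]_conc = 0.0023/0.0436 = 0.0528.
E = 0 − (0.0592/2) log Q = −(0.0592/2)(-1.278) = 0.0378 V.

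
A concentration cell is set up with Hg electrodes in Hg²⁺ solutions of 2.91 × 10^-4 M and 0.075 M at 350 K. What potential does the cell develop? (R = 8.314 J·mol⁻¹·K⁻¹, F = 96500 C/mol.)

0.084 V

Both half-cells are Hg²⁺/Hg, so E°_cell = 0. The concentrated side is the cathode; the cell reaction moves Hg²⁺ from high to low concentration with n = 2.
Q = [Hg²⁺]_dilute/[Hg²⁺]_conc = 2.91 × 10^-4/0.075 = 0.00388.
E = 0 − (RT/nF) ln Q = −((8.314×350)/(2×96500))(-5.552) = 0.0837 V.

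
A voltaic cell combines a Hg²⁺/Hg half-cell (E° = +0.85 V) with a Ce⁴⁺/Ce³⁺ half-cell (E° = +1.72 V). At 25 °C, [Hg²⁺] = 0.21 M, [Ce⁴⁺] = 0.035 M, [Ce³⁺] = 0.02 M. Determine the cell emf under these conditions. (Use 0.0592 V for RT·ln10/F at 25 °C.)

The Ce⁴⁺/Ce³⁺ couple has the higher reduction potential and acts as the cathode, so E°_cell = +1.72 − (+0.85) = 0.87 V.
Balancing electrons gives n = 2; the reaction quotient is Q = [Hg²⁺]·[Ce³⁺]^2/[Ce⁴⁺]^2 = 0.0686.
At 25 °C, E = E° − (0.0592/n) log Q = 0.87 − (0.0592/2)(-1.164) = 0.870 + 0.034 = 0.904 V.

0.904 V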